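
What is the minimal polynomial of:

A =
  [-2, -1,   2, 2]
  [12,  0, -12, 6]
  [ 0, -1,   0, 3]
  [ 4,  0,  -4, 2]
x^2

The characteristic polynomial is χ_A(x) = x^4, so the eigenvalues are known. The minimal polynomial is
  m_A(x) = Π_λ (x − λ)^{k_λ}
where k_λ is the size of the *largest* Jordan block for λ (equivalently, the smallest k with (A − λI)^k v = 0 for every generalised eigenvector v of λ).

  λ = 0: largest Jordan block has size 2, contributing (x − 0)^2

So m_A(x) = x^2 = x^2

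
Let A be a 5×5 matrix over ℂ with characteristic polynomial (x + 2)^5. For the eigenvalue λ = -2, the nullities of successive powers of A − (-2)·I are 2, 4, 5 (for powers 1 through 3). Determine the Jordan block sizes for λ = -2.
Block sizes for λ = -2: [3, 2]

From the dimensions of kernels of powers, the number of Jordan blocks of size at least j is d_j − d_{j−1} where d_j = dim ker(N^j) (with d_0 = 0). Computing the differences gives [2, 2, 1].
The number of blocks of size exactly k is (#blocks of size ≥ k) − (#blocks of size ≥ k + 1), so the partition is: 1 block(s) of size 2, 1 block(s) of size 3.
In nonincreasing order the block sizes are [3, 2].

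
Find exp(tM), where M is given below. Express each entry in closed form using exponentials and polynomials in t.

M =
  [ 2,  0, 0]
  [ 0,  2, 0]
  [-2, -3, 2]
e^{tM} =
  [exp(2*t), 0, 0]
  [0, exp(2*t), 0]
  [-2*t*exp(2*t), -3*t*exp(2*t), exp(2*t)]

Strategy: write M = P · J · P⁻¹ where J is a Jordan canonical form, so e^{tM} = P · e^{tJ} · P⁻¹, and e^{tJ} can be computed block-by-block.

M has Jordan form
J =
  [2, 1, 0]
  [0, 2, 0]
  [0, 0, 2]
(up to reordering of blocks).

Per-block formulas:
  For a 2×2 Jordan block J_2(2): exp(t · J_2(2)) = e^(2t)·(I + t·N), where N is the 2×2 nilpotent shift.
  For a 1×1 block at λ = 2: exp(t · [2]) = [e^(2t)].

After assembling e^{tJ} and conjugating by P, we get:

e^{tM} =
  [exp(2*t), 0, 0]
  [0, exp(2*t), 0]
  [-2*t*exp(2*t), -3*t*exp(2*t), exp(2*t)]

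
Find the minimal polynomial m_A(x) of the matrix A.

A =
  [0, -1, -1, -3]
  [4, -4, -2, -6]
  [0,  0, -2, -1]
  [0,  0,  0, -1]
x^3 + 5*x^2 + 8*x + 4

The characteristic polynomial is χ_A(x) = (x + 1)*(x + 2)^3, so the eigenvalues are known. The minimal polynomial is
  m_A(x) = Π_λ (x − λ)^{k_λ}
where k_λ is the size of the *largest* Jordan block for λ (equivalently, the smallest k with (A − λI)^k v = 0 for every generalised eigenvector v of λ).

  λ = -2: largest Jordan block has size 2, contributing (x + 2)^2
  λ = -1: largest Jordan block has size 1, contributing (x + 1)

So m_A(x) = (x + 1)*(x + 2)^2 = x^3 + 5*x^2 + 8*x + 4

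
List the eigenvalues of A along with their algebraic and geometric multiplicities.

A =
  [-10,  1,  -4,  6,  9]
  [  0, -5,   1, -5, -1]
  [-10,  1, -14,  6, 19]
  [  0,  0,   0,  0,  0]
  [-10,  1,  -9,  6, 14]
λ = -5: alg = 3, geom = 1; λ = 0: alg = 2, geom = 2

Step 1 — factor the characteristic polynomial to read off the algebraic multiplicities:
  χ_A(x) = x^2*(x + 5)^3

Step 2 — compute geometric multiplicities via the rank-nullity identity g(λ) = n − rank(A − λI):
  rank(A − (-5)·I) = 4, so dim ker(A − (-5)·I) = n − 4 = 1
  rank(A − (0)·I) = 3, so dim ker(A − (0)·I) = n − 3 = 2

Summary:
  λ = -5: algebraic multiplicity = 3, geometric multiplicity = 1
  λ = 0: algebraic multiplicity = 2, geometric multiplicity = 2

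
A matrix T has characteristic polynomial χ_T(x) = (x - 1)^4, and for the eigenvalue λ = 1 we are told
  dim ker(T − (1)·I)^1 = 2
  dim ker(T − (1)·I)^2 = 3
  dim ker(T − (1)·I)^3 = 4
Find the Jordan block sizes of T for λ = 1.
Block sizes for λ = 1: [3, 1]

From the dimensions of kernels of powers, the number of Jordan blocks of size at least j is d_j − d_{j−1} where d_j = dim ker(N^j) (with d_0 = 0). Computing the differences gives [2, 1, 1].
The number of blocks of size exactly k is (#blocks of size ≥ k) − (#blocks of size ≥ k + 1), so the partition is: 1 block(s) of size 1, 1 block(s) of size 3.
In nonincreasing order the block sizes are [3, 1].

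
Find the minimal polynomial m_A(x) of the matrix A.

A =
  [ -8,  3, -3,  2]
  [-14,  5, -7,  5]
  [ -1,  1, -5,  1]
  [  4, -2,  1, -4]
x^3 + 9*x^2 + 27*x + 27

The characteristic polynomial is χ_A(x) = (x + 3)^4, so the eigenvalues are known. The minimal polynomial is
  m_A(x) = Π_λ (x − λ)^{k_λ}
where k_λ is the size of the *largest* Jordan block for λ (equivalently, the smallest k with (A − λI)^k v = 0 for every generalised eigenvector v of λ).

  λ = -3: largest Jordan block has size 3, contributing (x + 3)^3

So m_A(x) = (x + 3)^3 = x^3 + 9*x^2 + 27*x + 27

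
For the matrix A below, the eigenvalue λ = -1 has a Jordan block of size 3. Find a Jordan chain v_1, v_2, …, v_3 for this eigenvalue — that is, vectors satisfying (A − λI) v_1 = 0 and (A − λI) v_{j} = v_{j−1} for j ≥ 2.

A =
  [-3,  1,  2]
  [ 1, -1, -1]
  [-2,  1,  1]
A Jordan chain for λ = -1 of length 3:
v_1 = (1, 0, 1)ᵀ
v_2 = (-2, 1, -2)ᵀ
v_3 = (1, 0, 0)ᵀ

Let N = A − (-1)·I. We want v_3 with N^3 v_3 = 0 but N^2 v_3 ≠ 0; then v_{j-1} := N · v_j for j = 3, …, 2.

Pick v_3 = (1, 0, 0)ᵀ.
Then v_2 = N · v_3 = (-2, 1, -2)ᵀ.
Then v_1 = N · v_2 = (1, 0, 1)ᵀ.

Sanity check: (A − (-1)·I) v_1 = (0, 0, 0)ᵀ = 0. ✓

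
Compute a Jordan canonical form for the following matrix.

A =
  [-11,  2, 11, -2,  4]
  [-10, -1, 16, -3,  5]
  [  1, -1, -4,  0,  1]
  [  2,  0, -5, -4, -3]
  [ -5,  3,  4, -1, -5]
J_3(-5) ⊕ J_2(-5)

The characteristic polynomial is
  det(x·I − A) = x^5 + 25*x^4 + 250*x^3 + 1250*x^2 + 3125*x + 3125 = (x + 5)^5

Eigenvalues and multiplicities (the geometric multiplicity of λ is n − rank(A − λI), which equals the number of Jordan blocks for λ):
  λ = -5: algebraic multiplicity = 5, geometric multiplicity = 2

Determining the block sizes for each eigenvalue:
  λ = -5: with am = 5 and gm = 2, the partition is not yet determined (e.g. several partitions of 5 into 2 parts exist). Let N = A − (-5)·I. Computing rank(N^1) = 3, rank(N^2) = 1, rank(N^3) = 0; the number of blocks of size ≥ j is rank(N^{j−1}) − rank(N^j), giving [2, 2, 1]. So we have 1 block(s) of size 3, 1 block(s) of size 2 → block sizes [3, 2]

Assembling the blocks gives a Jordan form
J =
  [-5,  1,  0,  0,  0]
  [ 0, -5,  1,  0,  0]
  [ 0,  0, -5,  0,  0]
  [ 0,  0,  0, -5,  1]
  [ 0,  0,  0,  0, -5]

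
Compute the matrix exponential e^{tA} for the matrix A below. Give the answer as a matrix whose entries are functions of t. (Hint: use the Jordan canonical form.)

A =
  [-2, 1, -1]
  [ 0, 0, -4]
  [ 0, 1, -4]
e^{tA} =
  [exp(-2*t), t^2*exp(-2*t)/2 + t*exp(-2*t), -t^2*exp(-2*t) - t*exp(-2*t)]
  [0, 2*t*exp(-2*t) + exp(-2*t), -4*t*exp(-2*t)]
  [0, t*exp(-2*t), -2*t*exp(-2*t) + exp(-2*t)]

Strategy: write A = P · J · P⁻¹ where J is a Jordan canonical form, so e^{tA} = P · e^{tJ} · P⁻¹, and e^{tJ} can be computed block-by-block.

A has Jordan form
J =
  [-2,  1,  0]
  [ 0, -2,  1]
  [ 0,  0, -2]
(up to reordering of blocks).

Per-block formulas:
  For a 3×3 Jordan block J_3(-2): exp(t · J_3(-2)) = e^(-2t)·(I + t·N + (t^2/2)·N^2), where N is the 3×3 nilpotent shift.

After assembling e^{tJ} and conjugating by P, we get:

e^{tA} =
  [exp(-2*t), t^2*exp(-2*t)/2 + t*exp(-2*t), -t^2*exp(-2*t) - t*exp(-2*t)]
  [0, 2*t*exp(-2*t) + exp(-2*t), -4*t*exp(-2*t)]
  [0, t*exp(-2*t), -2*t*exp(-2*t) + exp(-2*t)]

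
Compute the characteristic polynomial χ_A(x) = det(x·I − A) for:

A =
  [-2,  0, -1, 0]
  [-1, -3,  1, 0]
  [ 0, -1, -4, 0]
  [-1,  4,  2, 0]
x^4 + 9*x^3 + 27*x^2 + 27*x

Expanding det(x·I − A) (e.g. by cofactor expansion or by noting that A is similar to its Jordan form J, which has the same characteristic polynomial as A) gives
  χ_A(x) = x^4 + 9*x^3 + 27*x^2 + 27*x
which factors as x*(x + 3)^3. The eigenvalues (with algebraic multiplicities) are λ = -3 with multiplicity 3, λ = 0 with multiplicity 1.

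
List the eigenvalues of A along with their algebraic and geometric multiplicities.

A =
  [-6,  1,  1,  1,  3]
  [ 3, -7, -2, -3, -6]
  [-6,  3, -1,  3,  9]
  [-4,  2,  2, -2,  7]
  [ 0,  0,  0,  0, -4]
λ = -4: alg = 5, geom = 2

Step 1 — factor the characteristic polynomial to read off the algebraic multiplicities:
  χ_A(x) = (x + 4)^5

Step 2 — compute geometric multiplicities via the rank-nullity identity g(λ) = n − rank(A − λI):
  rank(A − (-4)·I) = 3, so dim ker(A − (-4)·I) = n − 3 = 2

Summary:
  λ = -4: algebraic multiplicity = 5, geometric multiplicity = 2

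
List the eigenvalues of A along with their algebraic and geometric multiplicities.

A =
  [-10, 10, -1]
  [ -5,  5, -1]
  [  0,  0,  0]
λ = -5: alg = 1, geom = 1; λ = 0: alg = 2, geom = 1

Step 1 — factor the characteristic polynomial to read off the algebraic multiplicities:
  χ_A(x) = x^2*(x + 5)

Step 2 — compute geometric multiplicities via the rank-nullity identity g(λ) = n − rank(A − λI):
  rank(A − (-5)·I) = 2, so dim ker(A − (-5)·I) = n − 2 = 1
  rank(A − (0)·I) = 2, so dim ker(A − (0)·I) = n − 2 = 1

Summary:
  λ = -5: algebraic multiplicity = 1, geometric multiplicity = 1
  λ = 0: algebraic multiplicity = 2, geometric multiplicity = 1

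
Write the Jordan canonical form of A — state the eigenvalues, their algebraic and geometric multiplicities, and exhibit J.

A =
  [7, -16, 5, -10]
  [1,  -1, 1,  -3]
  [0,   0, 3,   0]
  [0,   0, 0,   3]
J_3(3) ⊕ J_1(3)

The characteristic polynomial is
  det(x·I − A) = x^4 - 12*x^3 + 54*x^2 - 108*x + 81 = (x - 3)^4

Eigenvalues and multiplicities (the geometric multiplicity of λ is n − rank(A − λI), which equals the number of Jordan blocks for λ):
  λ = 3: algebraic multiplicity = 4, geometric multiplicity = 2

Determining the block sizes for each eigenvalue:
  λ = 3: with am = 4 and gm = 2, the partition is not yet determined (e.g. several partitions of 4 into 2 parts exist). Let N = A − (3)·I. Computing rank(N^1) = 2, rank(N^2) = 1, rank(N^3) = 0; the number of blocks of size ≥ j is rank(N^{j−1}) − rank(N^j), giving [2, 1, 1]. So we have 1 block(s) of size 3, 1 block(s) of size 1 → block sizes [3, 1]

Assembling the blocks gives a Jordan form
J =
  [3, 1, 0, 0]
  [0, 3, 1, 0]
  [0, 0, 3, 0]
  [0, 0, 0, 3]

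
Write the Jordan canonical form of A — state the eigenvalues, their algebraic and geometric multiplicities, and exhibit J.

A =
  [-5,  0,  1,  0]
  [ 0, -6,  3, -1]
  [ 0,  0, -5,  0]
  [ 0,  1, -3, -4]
J_2(-5) ⊕ J_2(-5)

The characteristic polynomial is
  det(x·I − A) = x^4 + 20*x^3 + 150*x^2 + 500*x + 625 = (x + 5)^4

Eigenvalues and multiplicities (the geometric multiplicity of λ is n − rank(A − λI), which equals the number of Jordan blocks for λ):
  λ = -5: algebraic multiplicity = 4, geometric multiplicity = 2

Determining the block sizes for each eigenvalue:
  λ = -5: with am = 4 and gm = 2, the partition is not yet determined (e.g. several partitions of 4 into 2 parts exist). Let N = A − (-5)·I. Computing rank(N^1) = 2, rank(N^2) = 0; the number of blocks of size ≥ j is rank(N^{j−1}) − rank(N^j), giving [2, 2]. So we have 2 block(s) of size 2 → block sizes [2, 2]

Assembling the blocks gives a Jordan form
J =
  [-5,  1,  0,  0]
  [ 0, -5,  0,  0]
  [ 0,  0, -5,  1]
  [ 0,  0,  0, -5]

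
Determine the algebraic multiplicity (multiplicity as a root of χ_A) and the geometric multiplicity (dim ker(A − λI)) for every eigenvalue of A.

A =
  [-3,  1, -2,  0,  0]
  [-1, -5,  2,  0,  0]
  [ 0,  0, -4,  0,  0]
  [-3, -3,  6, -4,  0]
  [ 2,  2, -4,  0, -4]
λ = -4: alg = 5, geom = 4

Step 1 — factor the characteristic polynomial to read off the algebraic multiplicities:
  χ_A(x) = (x + 4)^5

Step 2 — compute geometric multiplicities via the rank-nullity identity g(λ) = n − rank(A − λI):
  rank(A − (-4)·I) = 1, so dim ker(A − (-4)·I) = n − 1 = 4

Summary:
  λ = -4: algebraic multiplicity = 5, geometric multiplicity = 4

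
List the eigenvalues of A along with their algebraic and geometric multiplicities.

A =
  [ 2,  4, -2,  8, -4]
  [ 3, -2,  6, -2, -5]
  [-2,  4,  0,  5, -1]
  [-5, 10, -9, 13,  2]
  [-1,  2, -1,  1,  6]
λ = 2: alg = 1, geom = 1; λ = 4: alg = 3, geom = 1; λ = 5: alg = 1, geom = 1

Step 1 — factor the characteristic polynomial to read off the algebraic multiplicities:
  χ_A(x) = (x - 5)*(x - 4)^3*(x - 2)

Step 2 — compute geometric multiplicities via the rank-nullity identity g(λ) = n − rank(A − λI):
  rank(A − (2)·I) = 4, so dim ker(A − (2)·I) = n − 4 = 1
  rank(A − (4)·I) = 4, so dim ker(A − (4)·I) = n − 4 = 1
  rank(A − (5)·I) = 4, so dim ker(A − (5)·I) = n − 4 = 1

Summary:
  λ = 2: algebraic multiplicity = 1, geometric multiplicity = 1
  λ = 4: algebraic multiplicity = 3, geometric multiplicity = 1
  λ = 5: algebraic multiplicity = 1, geometric multiplicity = 1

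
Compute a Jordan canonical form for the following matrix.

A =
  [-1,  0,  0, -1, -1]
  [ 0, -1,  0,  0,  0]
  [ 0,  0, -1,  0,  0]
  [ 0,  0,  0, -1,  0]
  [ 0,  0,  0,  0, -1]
J_2(-1) ⊕ J_1(-1) ⊕ J_1(-1) ⊕ J_1(-1)

The characteristic polynomial is
  det(x·I − A) = x^5 + 5*x^4 + 10*x^3 + 10*x^2 + 5*x + 1 = (x + 1)^5

Eigenvalues and multiplicities (the geometric multiplicity of λ is n − rank(A − λI), which equals the number of Jordan blocks for λ):
  λ = -1: algebraic multiplicity = 5, geometric multiplicity = 4

Determining the block sizes for each eigenvalue:
  λ = -1: 4 blocks summing to 5 forces exactly one block of size 2 and the rest size 1 → block sizes [2, 1, 1, 1]

Assembling the blocks gives a Jordan form
J =
  [-1,  1,  0,  0,  0]
  [ 0, -1,  0,  0,  0]
  [ 0,  0, -1,  0,  0]
  [ 0,  0,  0, -1,  0]
  [ 0,  0,  0,  0, -1]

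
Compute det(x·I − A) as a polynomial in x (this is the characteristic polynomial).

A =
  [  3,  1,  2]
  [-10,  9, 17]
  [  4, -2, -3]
x^3 - 9*x^2 + 27*x - 27

Expanding det(x·I − A) (e.g. by cofactor expansion or by noting that A is similar to its Jordan form J, which has the same characteristic polynomial as A) gives
  χ_A(x) = x^3 - 9*x^2 + 27*x - 27
which factors as (x - 3)^3. The eigenvalues (with algebraic multiplicities) are λ = 3 with multiplicity 3.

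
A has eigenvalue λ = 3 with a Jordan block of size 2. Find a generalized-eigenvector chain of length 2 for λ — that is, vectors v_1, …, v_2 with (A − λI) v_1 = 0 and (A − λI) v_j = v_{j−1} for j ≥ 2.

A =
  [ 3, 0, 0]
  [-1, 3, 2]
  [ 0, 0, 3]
A Jordan chain for λ = 3 of length 2:
v_1 = (0, -1, 0)ᵀ
v_2 = (1, 0, 0)ᵀ

Let N = A − (3)·I. We want v_2 with N^2 v_2 = 0 but N^1 v_2 ≠ 0; then v_{j-1} := N · v_j for j = 2, …, 2.

Pick v_2 = (1, 0, 0)ᵀ.
Then v_1 = N · v_2 = (0, -1, 0)ᵀ.

Sanity check: (A − (3)·I) v_1 = (0, 0, 0)ᵀ = 0. ✓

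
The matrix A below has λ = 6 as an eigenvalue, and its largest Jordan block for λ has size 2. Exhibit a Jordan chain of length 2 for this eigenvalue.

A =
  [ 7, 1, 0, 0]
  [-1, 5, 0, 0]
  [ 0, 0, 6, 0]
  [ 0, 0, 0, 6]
A Jordan chain for λ = 6 of length 2:
v_1 = (1, -1, 0, 0)ᵀ
v_2 = (1, 0, 0, 0)ᵀ

Let N = A − (6)·I. We want v_2 with N^2 v_2 = 0 but N^1 v_2 ≠ 0; then v_{j-1} := N · v_j for j = 2, …, 2.

Pick v_2 = (1, 0, 0, 0)ᵀ.
Then v_1 = N · v_2 = (1, -1, 0, 0)ᵀ.

Sanity check: (A − (6)·I) v_1 = (0, 0, 0, 0)ᵀ = 0. ✓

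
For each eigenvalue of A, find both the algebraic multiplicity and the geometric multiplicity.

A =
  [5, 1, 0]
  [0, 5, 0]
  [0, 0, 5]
λ = 5: alg = 3, geom = 2

Step 1 — factor the characteristic polynomial to read off the algebraic multiplicities:
  χ_A(x) = (x - 5)^3

Step 2 — compute geometric multiplicities via the rank-nullity identity g(λ) = n − rank(A − λI):
  rank(A − (5)·I) = 1, so dim ker(A − (5)·I) = n − 1 = 2

Summary:
  λ = 5: algebraic multiplicity = 3, geometric multiplicity = 2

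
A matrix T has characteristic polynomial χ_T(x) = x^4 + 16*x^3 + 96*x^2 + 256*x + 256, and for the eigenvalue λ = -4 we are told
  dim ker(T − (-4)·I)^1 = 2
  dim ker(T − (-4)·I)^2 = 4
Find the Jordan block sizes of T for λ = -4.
Block sizes for λ = -4: [2, 2]

From the dimensions of kernels of powers, the number of Jordan blocks of size at least j is d_j − d_{j−1} where d_j = dim ker(N^j) (with d_0 = 0). Computing the differences gives [2, 2].
The number of blocks of size exactly k is (#blocks of size ≥ k) − (#blocks of size ≥ k + 1), so the partition is: 2 block(s) of size 2.
In nonincreasing order the block sizes are [2, 2].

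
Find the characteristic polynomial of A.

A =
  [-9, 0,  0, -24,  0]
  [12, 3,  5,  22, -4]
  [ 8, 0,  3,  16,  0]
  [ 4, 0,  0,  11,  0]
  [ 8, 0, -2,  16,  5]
x^5 - 13*x^4 + 58*x^3 - 90*x^2 - 27*x + 135

Expanding det(x·I − A) (e.g. by cofactor expansion or by noting that A is similar to its Jordan form J, which has the same characteristic polynomial as A) gives
  χ_A(x) = x^5 - 13*x^4 + 58*x^3 - 90*x^2 - 27*x + 135
which factors as (x - 5)*(x - 3)^3*(x + 1). The eigenvalues (with algebraic multiplicities) are λ = -1 with multiplicity 1, λ = 3 with multiplicity 3, λ = 5 with multiplicity 1.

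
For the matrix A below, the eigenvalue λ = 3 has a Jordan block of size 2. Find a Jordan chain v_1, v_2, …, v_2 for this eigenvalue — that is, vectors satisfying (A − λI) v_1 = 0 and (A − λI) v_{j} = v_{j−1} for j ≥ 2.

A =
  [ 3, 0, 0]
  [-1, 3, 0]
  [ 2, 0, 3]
A Jordan chain for λ = 3 of length 2:
v_1 = (0, -1, 2)ᵀ
v_2 = (1, 0, 0)ᵀ

Let N = A − (3)·I. We want v_2 with N^2 v_2 = 0 but N^1 v_2 ≠ 0; then v_{j-1} := N · v_j for j = 2, …, 2.

Pick v_2 = (1, 0, 0)ᵀ.
Then v_1 = N · v_2 = (0, -1, 2)ᵀ.

Sanity check: (A − (3)·I) v_1 = (0, 0, 0)ᵀ = 0. ✓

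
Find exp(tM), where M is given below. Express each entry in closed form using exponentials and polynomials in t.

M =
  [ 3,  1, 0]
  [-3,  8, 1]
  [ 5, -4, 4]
e^{tM} =
  [t^2*exp(5*t)/2 - 2*t*exp(5*t) + exp(5*t), t^2*exp(5*t)/2 + t*exp(5*t), t^2*exp(5*t)/2]
  [t^2*exp(5*t) - 3*t*exp(5*t), t^2*exp(5*t) + 3*t*exp(5*t) + exp(5*t), t^2*exp(5*t) + t*exp(5*t)]
  [-3*t^2*exp(5*t)/2 + 5*t*exp(5*t), -3*t^2*exp(5*t)/2 - 4*t*exp(5*t), -3*t^2*exp(5*t)/2 - t*exp(5*t) + exp(5*t)]

Strategy: write M = P · J · P⁻¹ where J is a Jordan canonical form, so e^{tM} = P · e^{tJ} · P⁻¹, and e^{tJ} can be computed block-by-block.

M has Jordan form
J =
  [5, 1, 0]
  [0, 5, 1]
  [0, 0, 5]
(up to reordering of blocks).

Per-block formulas:
  For a 3×3 Jordan block J_3(5): exp(t · J_3(5)) = e^(5t)·(I + t·N + (t^2/2)·N^2), where N is the 3×3 nilpotent shift.

After assembling e^{tJ} and conjugating by P, we get:

e^{tM} =
  [t^2*exp(5*t)/2 - 2*t*exp(5*t) + exp(5*t), t^2*exp(5*t)/2 + t*exp(5*t), t^2*exp(5*t)/2]
  [t^2*exp(5*t) - 3*t*exp(5*t), t^2*exp(5*t) + 3*t*exp(5*t) + exp(5*t), t^2*exp(5*t) + t*exp(5*t)]
  [-3*t^2*exp(5*t)/2 + 5*t*exp(5*t), -3*t^2*exp(5*t)/2 - 4*t*exp(5*t), -3*t^2*exp(5*t)/2 - t*exp(5*t) + exp(5*t)]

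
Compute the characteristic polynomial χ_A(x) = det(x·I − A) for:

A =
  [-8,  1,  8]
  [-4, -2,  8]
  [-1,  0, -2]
x^3 + 12*x^2 + 48*x + 64

Expanding det(x·I − A) (e.g. by cofactor expansion or by noting that A is similar to its Jordan form J, which has the same characteristic polynomial as A) gives
  χ_A(x) = x^3 + 12*x^2 + 48*x + 64
which factors as (x + 4)^3. The eigenvalues (with algebraic multiplicities) are λ = -4 with multiplicity 3.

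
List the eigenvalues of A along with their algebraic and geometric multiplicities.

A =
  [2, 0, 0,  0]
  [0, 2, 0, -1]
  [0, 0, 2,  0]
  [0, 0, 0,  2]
λ = 2: alg = 4, geom = 3

Step 1 — factor the characteristic polynomial to read off the algebraic multiplicities:
  χ_A(x) = (x - 2)^4

Step 2 — compute geometric multiplicities via the rank-nullity identity g(λ) = n − rank(A − λI):
  rank(A − (2)·I) = 1, so dim ker(A − (2)·I) = n − 1 = 3

Summary:
  λ = 2: algebraic multiplicity = 4, geometric multiplicity = 3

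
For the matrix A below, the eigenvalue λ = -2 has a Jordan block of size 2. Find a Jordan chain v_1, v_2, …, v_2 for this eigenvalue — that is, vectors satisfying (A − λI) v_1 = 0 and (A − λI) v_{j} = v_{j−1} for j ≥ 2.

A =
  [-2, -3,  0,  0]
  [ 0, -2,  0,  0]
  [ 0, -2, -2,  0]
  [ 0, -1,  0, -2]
A Jordan chain for λ = -2 of length 2:
v_1 = (-3, 0, -2, -1)ᵀ
v_2 = (0, 1, 0, 0)ᵀ

Let N = A − (-2)·I. We want v_2 with N^2 v_2 = 0 but N^1 v_2 ≠ 0; then v_{j-1} := N · v_j for j = 2, …, 2.

Pick v_2 = (0, 1, 0, 0)ᵀ.
Then v_1 = N · v_2 = (-3, 0, -2, -1)ᵀ.

Sanity check: (A − (-2)·I) v_1 = (0, 0, 0, 0)ᵀ = 0. ✓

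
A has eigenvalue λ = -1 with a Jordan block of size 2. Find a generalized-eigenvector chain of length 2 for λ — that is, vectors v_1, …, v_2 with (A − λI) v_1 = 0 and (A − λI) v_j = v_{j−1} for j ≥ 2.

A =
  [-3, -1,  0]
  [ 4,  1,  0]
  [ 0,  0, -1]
A Jordan chain for λ = -1 of length 2:
v_1 = (-2, 4, 0)ᵀ
v_2 = (1, 0, 0)ᵀ

Let N = A − (-1)·I. We want v_2 with N^2 v_2 = 0 but N^1 v_2 ≠ 0; then v_{j-1} := N · v_j for j = 2, …, 2.

Pick v_2 = (1, 0, 0)ᵀ.
Then v_1 = N · v_2 = (-2, 4, 0)ᵀ.

Sanity check: (A − (-1)·I) v_1 = (0, 0, 0)ᵀ = 0. ✓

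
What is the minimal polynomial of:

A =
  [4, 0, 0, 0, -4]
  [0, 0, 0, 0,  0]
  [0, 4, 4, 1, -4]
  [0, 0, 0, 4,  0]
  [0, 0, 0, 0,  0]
x^3 - 8*x^2 + 16*x

The characteristic polynomial is χ_A(x) = x^2*(x - 4)^3, so the eigenvalues are known. The minimal polynomial is
  m_A(x) = Π_λ (x − λ)^{k_λ}
where k_λ is the size of the *largest* Jordan block for λ (equivalently, the smallest k with (A − λI)^k v = 0 for every generalised eigenvector v of λ).

  λ = 0: largest Jordan block has size 1, contributing (x − 0)
  λ = 4: largest Jordan block has size 2, contributing (x − 4)^2

So m_A(x) = x*(x - 4)^2 = x^3 - 8*x^2 + 16*x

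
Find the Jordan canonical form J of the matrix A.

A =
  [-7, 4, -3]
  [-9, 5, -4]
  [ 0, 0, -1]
J_3(-1)

The characteristic polynomial is
  det(x·I − A) = x^3 + 3*x^2 + 3*x + 1 = (x + 1)^3

Eigenvalues and multiplicities (the geometric multiplicity of λ is n − rank(A − λI), which equals the number of Jordan blocks for λ):
  λ = -1: algebraic multiplicity = 3, geometric multiplicity = 1

Determining the block sizes for each eigenvalue:
  λ = -1: one block (gm = 1), so the single block has size am = 3 → block sizes [3]

Assembling the blocks gives a Jordan form
J =
  [-1,  1,  0]
  [ 0, -1,  1]
  [ 0,  0, -1]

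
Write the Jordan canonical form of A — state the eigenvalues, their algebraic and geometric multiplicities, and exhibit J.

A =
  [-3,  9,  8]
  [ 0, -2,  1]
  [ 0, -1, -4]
J_3(-3)

The characteristic polynomial is
  det(x·I − A) = x^3 + 9*x^2 + 27*x + 27 = (x + 3)^3

Eigenvalues and multiplicities (the geometric multiplicity of λ is n − rank(A − λI), which equals the number of Jordan blocks for λ):
  λ = -3: algebraic multiplicity = 3, geometric multiplicity = 1

Determining the block sizes for each eigenvalue:
  λ = -3: one block (gm = 1), so the single block has size am = 3 → block sizes [3]

Assembling the blocks gives a Jordan form
J =
  [-3,  1,  0]
  [ 0, -3,  1]
  [ 0,  0, -3]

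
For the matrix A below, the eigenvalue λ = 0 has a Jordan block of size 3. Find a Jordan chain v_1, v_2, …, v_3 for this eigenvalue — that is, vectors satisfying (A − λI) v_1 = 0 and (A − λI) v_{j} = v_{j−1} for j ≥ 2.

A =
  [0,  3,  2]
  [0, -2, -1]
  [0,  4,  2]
A Jordan chain for λ = 0 of length 3:
v_1 = (2, 0, 0)ᵀ
v_2 = (3, -2, 4)ᵀ
v_3 = (0, 1, 0)ᵀ

Let N = A − (0)·I. We want v_3 with N^3 v_3 = 0 but N^2 v_3 ≠ 0; then v_{j-1} := N · v_j for j = 3, …, 2.

Pick v_3 = (0, 1, 0)ᵀ.
Then v_2 = N · v_3 = (3, -2, 4)ᵀ.
Then v_1 = N · v_2 = (2, 0, 0)ᵀ.

Sanity check: (A − (0)·I) v_1 = (0, 0, 0)ᵀ = 0. ✓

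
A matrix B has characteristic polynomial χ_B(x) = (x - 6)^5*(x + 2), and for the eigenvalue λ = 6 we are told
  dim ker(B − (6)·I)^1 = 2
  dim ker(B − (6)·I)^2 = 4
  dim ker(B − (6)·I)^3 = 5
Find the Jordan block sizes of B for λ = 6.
Block sizes for λ = 6: [3, 2]

From the dimensions of kernels of powers, the number of Jordan blocks of size at least j is d_j − d_{j−1} where d_j = dim ker(N^j) (with d_0 = 0). Computing the differences gives [2, 2, 1].
The number of blocks of size exactly k is (#blocks of size ≥ k) − (#blocks of size ≥ k + 1), so the partition is: 1 block(s) of size 2, 1 block(s) of size 3.
In nonincreasing order the block sizes are [3, 2].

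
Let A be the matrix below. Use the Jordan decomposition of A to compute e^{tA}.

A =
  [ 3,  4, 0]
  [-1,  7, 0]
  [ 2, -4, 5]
e^{tA} =
  [-2*t*exp(5*t) + exp(5*t), 4*t*exp(5*t), 0]
  [-t*exp(5*t), 2*t*exp(5*t) + exp(5*t), 0]
  [2*t*exp(5*t), -4*t*exp(5*t), exp(5*t)]

Strategy: write A = P · J · P⁻¹ where J is a Jordan canonical form, so e^{tA} = P · e^{tJ} · P⁻¹, and e^{tJ} can be computed block-by-block.

A has Jordan form
J =
  [5, 1, 0]
  [0, 5, 0]
  [0, 0, 5]
(up to reordering of blocks).

Per-block formulas:
  For a 1×1 block at λ = 5: exp(t · [5]) = [e^(5t)].
  For a 2×2 Jordan block J_2(5): exp(t · J_2(5)) = e^(5t)·(I + t·N), where N is the 2×2 nilpotent shift.

After assembling e^{tJ} and conjugating by P, we get:

e^{tA} =
  [-2*t*exp(5*t) + exp(5*t), 4*t*exp(5*t), 0]
  [-t*exp(5*t), 2*t*exp(5*t) + exp(5*t), 0]
  [2*t*exp(5*t), -4*t*exp(5*t), exp(5*t)]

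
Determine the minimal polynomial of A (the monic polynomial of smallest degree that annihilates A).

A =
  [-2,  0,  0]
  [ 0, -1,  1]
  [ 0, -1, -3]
x^2 + 4*x + 4

The characteristic polynomial is χ_A(x) = (x + 2)^3, so the eigenvalues are known. The minimal polynomial is
  m_A(x) = Π_λ (x − λ)^{k_λ}
where k_λ is the size of the *largest* Jordan block for λ (equivalently, the smallest k with (A − λI)^k v = 0 for every generalised eigenvector v of λ).

  λ = -2: largest Jordan block has size 2, contributing (x + 2)^2

So m_A(x) = (x + 2)^2 = x^2 + 4*x + 4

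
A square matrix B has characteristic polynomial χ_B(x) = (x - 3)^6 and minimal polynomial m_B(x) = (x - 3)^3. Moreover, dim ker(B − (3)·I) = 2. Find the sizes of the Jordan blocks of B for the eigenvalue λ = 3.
Block sizes for λ = 3: [3, 3]

Step 1 — from the characteristic polynomial, algebraic multiplicity of λ = 3 is 6. From dim ker(B − (3)·I) = 2, there are exactly 2 Jordan blocks for λ = 3.
Step 2 — from the minimal polynomial, the factor (x − 3)^3 tells us the largest block for λ = 3 has size 3.
Step 3 — with total size 6, 2 blocks, and largest block 3, the block sizes (in nonincreasing order) are [3, 3].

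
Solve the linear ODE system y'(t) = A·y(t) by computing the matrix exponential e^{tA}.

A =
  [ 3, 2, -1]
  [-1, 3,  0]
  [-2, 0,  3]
e^{tA} =
  [exp(3*t), 2*t*exp(3*t), -t*exp(3*t)]
  [-t*exp(3*t), -t^2*exp(3*t) + exp(3*t), t^2*exp(3*t)/2]
  [-2*t*exp(3*t), -2*t^2*exp(3*t), t^2*exp(3*t) + exp(3*t)]

Strategy: write A = P · J · P⁻¹ where J is a Jordan canonical form, so e^{tA} = P · e^{tJ} · P⁻¹, and e^{tJ} can be computed block-by-block.

A has Jordan form
J =
  [3, 1, 0]
  [0, 3, 1]
  [0, 0, 3]
(up to reordering of blocks).

Per-block formulas:
  For a 3×3 Jordan block J_3(3): exp(t · J_3(3)) = e^(3t)·(I + t·N + (t^2/2)·N^2), where N is the 3×3 nilpotent shift.

After assembling e^{tJ} and conjugating by P, we get:

e^{tA} =
  [exp(3*t), 2*t*exp(3*t), -t*exp(3*t)]
  [-t*exp(3*t), -t^2*exp(3*t) + exp(3*t), t^2*exp(3*t)/2]
  [-2*t*exp(3*t), -2*t^2*exp(3*t), t^2*exp(3*t) + exp(3*t)]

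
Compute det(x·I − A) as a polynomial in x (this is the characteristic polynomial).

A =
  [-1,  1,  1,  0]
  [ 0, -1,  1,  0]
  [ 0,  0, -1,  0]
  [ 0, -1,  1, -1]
x^4 + 4*x^3 + 6*x^2 + 4*x + 1

Expanding det(x·I − A) (e.g. by cofactor expansion or by noting that A is similar to its Jordan form J, which has the same characteristic polynomial as A) gives
  χ_A(x) = x^4 + 4*x^3 + 6*x^2 + 4*x + 1
which factors as (x + 1)^4. The eigenvalues (with algebraic multiplicities) are λ = -1 with multiplicity 4.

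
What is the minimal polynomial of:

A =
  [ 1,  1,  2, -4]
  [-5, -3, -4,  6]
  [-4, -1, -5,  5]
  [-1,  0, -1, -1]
x^2 + 4*x + 4

The characteristic polynomial is χ_A(x) = (x + 2)^4, so the eigenvalues are known. The minimal polynomial is
  m_A(x) = Π_λ (x − λ)^{k_λ}
where k_λ is the size of the *largest* Jordan block for λ (equivalently, the smallest k with (A − λI)^k v = 0 for every generalised eigenvector v of λ).

  λ = -2: largest Jordan block has size 2, contributing (x + 2)^2

So m_A(x) = (x + 2)^2 = x^2 + 4*x + 4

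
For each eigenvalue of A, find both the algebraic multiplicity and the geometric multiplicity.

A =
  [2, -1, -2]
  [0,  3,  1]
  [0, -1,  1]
λ = 2: alg = 3, geom = 1

Step 1 — factor the characteristic polynomial to read off the algebraic multiplicities:
  χ_A(x) = (x - 2)^3

Step 2 — compute geometric multiplicities via the rank-nullity identity g(λ) = n − rank(A − λI):
  rank(A − (2)·I) = 2, so dim ker(A − (2)·I) = n − 2 = 1

Summary:
  λ = 2: algebraic multiplicity = 3, geometric multiplicity = 1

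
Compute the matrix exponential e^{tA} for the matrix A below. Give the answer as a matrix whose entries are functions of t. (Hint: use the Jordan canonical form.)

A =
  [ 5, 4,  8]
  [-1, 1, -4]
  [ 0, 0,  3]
e^{tA} =
  [2*t*exp(3*t) + exp(3*t), 4*t*exp(3*t), 8*t*exp(3*t)]
  [-t*exp(3*t), -2*t*exp(3*t) + exp(3*t), -4*t*exp(3*t)]
  [0, 0, exp(3*t)]

Strategy: write A = P · J · P⁻¹ where J is a Jordan canonical form, so e^{tA} = P · e^{tJ} · P⁻¹, and e^{tJ} can be computed block-by-block.

A has Jordan form
J =
  [3, 1, 0]
  [0, 3, 0]
  [0, 0, 3]
(up to reordering of blocks).

Per-block formulas:
  For a 1×1 block at λ = 3: exp(t · [3]) = [e^(3t)].
  For a 2×2 Jordan block J_2(3): exp(t · J_2(3)) = e^(3t)·(I + t·N), where N is the 2×2 nilpotent shift.

After assembling e^{tJ} and conjugating by P, we get:

e^{tA} =
  [2*t*exp(3*t) + exp(3*t), 4*t*exp(3*t), 8*t*exp(3*t)]
  [-t*exp(3*t), -2*t*exp(3*t) + exp(3*t), -4*t*exp(3*t)]
  [0, 0, exp(3*t)]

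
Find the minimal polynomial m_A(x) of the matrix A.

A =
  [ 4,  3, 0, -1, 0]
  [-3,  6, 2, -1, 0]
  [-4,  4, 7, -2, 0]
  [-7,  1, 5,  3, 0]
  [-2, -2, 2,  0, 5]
x^3 - 15*x^2 + 75*x - 125

The characteristic polynomial is χ_A(x) = (x - 5)^5, so the eigenvalues are known. The minimal polynomial is
  m_A(x) = Π_λ (x − λ)^{k_λ}
where k_λ is the size of the *largest* Jordan block for λ (equivalently, the smallest k with (A − λI)^k v = 0 for every generalised eigenvector v of λ).

  λ = 5: largest Jordan block has size 3, contributing (x − 5)^3

So m_A(x) = (x - 5)^3 = x^3 - 15*x^2 + 75*x - 125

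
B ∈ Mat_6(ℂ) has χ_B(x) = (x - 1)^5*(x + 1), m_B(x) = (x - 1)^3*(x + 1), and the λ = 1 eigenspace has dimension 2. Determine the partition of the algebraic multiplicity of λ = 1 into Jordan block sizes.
Block sizes for λ = 1: [3, 2]

Step 1 — from the characteristic polynomial, algebraic multiplicity of λ = 1 is 5. From dim ker(B − (1)·I) = 2, there are exactly 2 Jordan blocks for λ = 1.
Step 2 — from the minimal polynomial, the factor (x − 1)^3 tells us the largest block for λ = 1 has size 3.
Step 3 — with total size 5, 2 blocks, and largest block 3, the block sizes (in nonincreasing order) are [3, 2].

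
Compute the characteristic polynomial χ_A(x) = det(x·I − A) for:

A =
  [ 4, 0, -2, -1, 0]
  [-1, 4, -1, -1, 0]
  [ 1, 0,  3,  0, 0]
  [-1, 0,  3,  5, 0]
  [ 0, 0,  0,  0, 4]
x^5 - 20*x^4 + 160*x^3 - 640*x^2 + 1280*x - 1024

Expanding det(x·I − A) (e.g. by cofactor expansion or by noting that A is similar to its Jordan form J, which has the same characteristic polynomial as A) gives
  χ_A(x) = x^5 - 20*x^4 + 160*x^3 - 640*x^2 + 1280*x - 1024
which factors as (x - 4)^5. The eigenvalues (with algebraic multiplicities) are λ = 4 with multiplicity 5.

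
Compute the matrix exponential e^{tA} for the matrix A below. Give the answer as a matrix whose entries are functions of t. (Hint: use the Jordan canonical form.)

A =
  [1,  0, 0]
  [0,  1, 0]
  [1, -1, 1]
e^{tA} =
  [exp(t), 0, 0]
  [0, exp(t), 0]
  [t*exp(t), -t*exp(t), exp(t)]

Strategy: write A = P · J · P⁻¹ where J is a Jordan canonical form, so e^{tA} = P · e^{tJ} · P⁻¹, and e^{tJ} can be computed block-by-block.

A has Jordan form
J =
  [1, 1, 0]
  [0, 1, 0]
  [0, 0, 1]
(up to reordering of blocks).

Per-block formulas:
  For a 1×1 block at λ = 1: exp(t · [1]) = [e^(1t)].
  For a 2×2 Jordan block J_2(1): exp(t · J_2(1)) = e^(1t)·(I + t·N), where N is the 2×2 nilpotent shift.

After assembling e^{tJ} and conjugating by P, we get:

e^{tA} =
  [exp(t), 0, 0]
  [0, exp(t), 0]
  [t*exp(t), -t*exp(t), exp(t)]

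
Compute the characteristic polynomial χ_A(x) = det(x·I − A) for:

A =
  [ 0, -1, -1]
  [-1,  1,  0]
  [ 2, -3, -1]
x^3

Expanding det(x·I − A) (e.g. by cofactor expansion or by noting that A is similar to its Jordan form J, which has the same characteristic polynomial as A) gives
  χ_A(x) = x^3
which factors as x^3. The eigenvalues (with algebraic multiplicities) are λ = 0 with multiplicity 3.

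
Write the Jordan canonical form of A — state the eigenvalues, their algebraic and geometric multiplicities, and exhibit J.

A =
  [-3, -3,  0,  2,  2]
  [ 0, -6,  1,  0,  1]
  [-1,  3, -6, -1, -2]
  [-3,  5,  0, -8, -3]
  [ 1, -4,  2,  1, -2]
J_3(-5) ⊕ J_2(-5)

The characteristic polynomial is
  det(x·I − A) = x^5 + 25*x^4 + 250*x^3 + 1250*x^2 + 3125*x + 3125 = (x + 5)^5

Eigenvalues and multiplicities (the geometric multiplicity of λ is n − rank(A − λI), which equals the number of Jordan blocks for λ):
  λ = -5: algebraic multiplicity = 5, geometric multiplicity = 2

Determining the block sizes for each eigenvalue:
  λ = -5: with am = 5 and gm = 2, the partition is not yet determined (e.g. several partitions of 5 into 2 parts exist). Let N = A − (-5)·I. Computing rank(N^1) = 3, rank(N^2) = 1, rank(N^3) = 0; the number of blocks of size ≥ j is rank(N^{j−1}) − rank(N^j), giving [2, 2, 1]. So we have 1 block(s) of size 3, 1 block(s) of size 2 → block sizes [3, 2]

Assembling the blocks gives a Jordan form
J =
  [-5,  1,  0,  0,  0]
  [ 0, -5,  1,  0,  0]
  [ 0,  0, -5,  0,  0]
  [ 0,  0,  0, -5,  1]
  [ 0,  0,  0,  0, -5]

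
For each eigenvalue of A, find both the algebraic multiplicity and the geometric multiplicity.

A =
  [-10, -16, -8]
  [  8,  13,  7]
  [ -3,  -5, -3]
λ = 0: alg = 3, geom = 1

Step 1 — factor the characteristic polynomial to read off the algebraic multiplicities:
  χ_A(x) = x^3

Step 2 — compute geometric multiplicities via the rank-nullity identity g(λ) = n − rank(A − λI):
  rank(A − (0)·I) = 2, so dim ker(A − (0)·I) = n − 2 = 1

Summary:
  λ = 0: algebraic multiplicity = 3, geometric multiplicity = 1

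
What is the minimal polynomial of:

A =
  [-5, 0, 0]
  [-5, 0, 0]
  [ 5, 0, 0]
x^2 + 5*x

The characteristic polynomial is χ_A(x) = x^2*(x + 5), so the eigenvalues are known. The minimal polynomial is
  m_A(x) = Π_λ (x − λ)^{k_λ}
where k_λ is the size of the *largest* Jordan block for λ (equivalently, the smallest k with (A − λI)^k v = 0 for every generalised eigenvector v of λ).

  λ = -5: largest Jordan block has size 1, contributing (x + 5)
  λ = 0: largest Jordan block has size 1, contributing (x − 0)

So m_A(x) = x*(x + 5) = x^2 + 5*x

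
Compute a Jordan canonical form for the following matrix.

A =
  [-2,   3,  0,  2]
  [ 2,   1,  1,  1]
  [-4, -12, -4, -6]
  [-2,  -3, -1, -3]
J_3(-2) ⊕ J_1(-2)

The characteristic polynomial is
  det(x·I − A) = x^4 + 8*x^3 + 24*x^2 + 32*x + 16 = (x + 2)^4

Eigenvalues and multiplicities (the geometric multiplicity of λ is n − rank(A − λI), which equals the number of Jordan blocks for λ):
  λ = -2: algebraic multiplicity = 4, geometric multiplicity = 2

Determining the block sizes for each eigenvalue:
  λ = -2: with am = 4 and gm = 2, the partition is not yet determined (e.g. several partitions of 4 into 2 parts exist). Let N = A − (-2)·I. Computing rank(N^1) = 2, rank(N^2) = 1, rank(N^3) = 0; the number of blocks of size ≥ j is rank(N^{j−1}) − rank(N^j), giving [2, 1, 1]. So we have 1 block(s) of size 3, 1 block(s) of size 1 → block sizes [3, 1]

Assembling the blocks gives a Jordan form
J =
  [-2,  1,  0,  0]
  [ 0, -2,  1,  0]
  [ 0,  0, -2,  0]
  [ 0,  0,  0, -2]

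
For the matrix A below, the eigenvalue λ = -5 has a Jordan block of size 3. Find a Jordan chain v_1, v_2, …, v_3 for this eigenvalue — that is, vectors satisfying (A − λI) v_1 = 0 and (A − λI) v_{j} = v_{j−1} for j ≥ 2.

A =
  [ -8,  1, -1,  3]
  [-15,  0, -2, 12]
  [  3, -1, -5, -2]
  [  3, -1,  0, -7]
A Jordan chain for λ = -5 of length 3:
v_1 = (1, 5, -1, -1)ᵀ
v_2 = (-1, -2, 0, 0)ᵀ
v_3 = (0, 0, 1, 0)ᵀ

Let N = A − (-5)·I. We want v_3 with N^3 v_3 = 0 but N^2 v_3 ≠ 0; then v_{j-1} := N · v_j for j = 3, …, 2.

Pick v_3 = (0, 0, 1, 0)ᵀ.
Then v_2 = N · v_3 = (-1, -2, 0, 0)ᵀ.
Then v_1 = N · v_2 = (1, 5, -1, -1)ᵀ.

Sanity check: (A − (-5)·I) v_1 = (0, 0, 0, 0)ᵀ = 0. ✓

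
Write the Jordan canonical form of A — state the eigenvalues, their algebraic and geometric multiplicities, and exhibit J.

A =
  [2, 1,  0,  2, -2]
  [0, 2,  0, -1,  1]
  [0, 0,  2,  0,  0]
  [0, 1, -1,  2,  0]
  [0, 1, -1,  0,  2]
J_3(2) ⊕ J_2(2)

The characteristic polynomial is
  det(x·I − A) = x^5 - 10*x^4 + 40*x^3 - 80*x^2 + 80*x - 32 = (x - 2)^5

Eigenvalues and multiplicities (the geometric multiplicity of λ is n − rank(A − λI), which equals the number of Jordan blocks for λ):
  λ = 2: algebraic multiplicity = 5, geometric multiplicity = 2

Determining the block sizes for each eigenvalue:
  λ = 2: with am = 5 and gm = 2, the partition is not yet determined (e.g. several partitions of 5 into 2 parts exist). Let N = A − (2)·I. Computing rank(N^1) = 3, rank(N^2) = 1, rank(N^3) = 0; the number of blocks of size ≥ j is rank(N^{j−1}) − rank(N^j), giving [2, 2, 1]. So we have 1 block(s) of size 3, 1 block(s) of size 2 → block sizes [3, 2]

Assembling the blocks gives a Jordan form
J =
  [2, 1, 0, 0, 0]
  [0, 2, 1, 0, 0]
  [0, 0, 2, 0, 0]
  [0, 0, 0, 2, 1]
  [0, 0, 0, 0, 2]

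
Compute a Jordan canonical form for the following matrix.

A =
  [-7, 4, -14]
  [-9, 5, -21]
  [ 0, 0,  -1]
J_2(-1) ⊕ J_1(-1)

The characteristic polynomial is
  det(x·I − A) = x^3 + 3*x^2 + 3*x + 1 = (x + 1)^3

Eigenvalues and multiplicities (the geometric multiplicity of λ is n − rank(A − λI), which equals the number of Jordan blocks for λ):
  λ = -1: algebraic multiplicity = 3, geometric multiplicity = 2

Determining the block sizes for each eigenvalue:
  λ = -1: 2 blocks summing to 3 forces exactly one block of size 2 and the rest size 1 → block sizes [2, 1]

Assembling the blocks gives a Jordan form
J =
  [-1,  1,  0]
  [ 0, -1,  0]
  [ 0,  0, -1]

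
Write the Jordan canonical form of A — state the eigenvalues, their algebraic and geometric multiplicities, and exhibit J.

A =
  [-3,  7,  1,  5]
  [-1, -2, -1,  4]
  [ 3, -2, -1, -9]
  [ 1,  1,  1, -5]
J_1(-4) ⊕ J_2(-3) ⊕ J_1(-1)

The characteristic polynomial is
  det(x·I − A) = x^4 + 11*x^3 + 43*x^2 + 69*x + 36 = (x + 1)*(x + 3)^2*(x + 4)

Eigenvalues and multiplicities (the geometric multiplicity of λ is n − rank(A − λI), which equals the number of Jordan blocks for λ):
  λ = -4: algebraic multiplicity = 1, geometric multiplicity = 1
  λ = -3: algebraic multiplicity = 2, geometric multiplicity = 1
  λ = -1: algebraic multiplicity = 1, geometric multiplicity = 1

Determining the block sizes for each eigenvalue:
  λ = -4: one block (gm = 1), so the single block has size am = 1 → block sizes [1]
  λ = -3: one block (gm = 1), so the single block has size am = 2 → block sizes [2]
  λ = -1: one block (gm = 1), so the single block has size am = 1 → block sizes [1]

Assembling the blocks gives a Jordan form
J =
  [-4,  0,  0,  0]
  [ 0, -3,  1,  0]
  [ 0,  0, -3,  0]
  [ 0,  0,  0, -1]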